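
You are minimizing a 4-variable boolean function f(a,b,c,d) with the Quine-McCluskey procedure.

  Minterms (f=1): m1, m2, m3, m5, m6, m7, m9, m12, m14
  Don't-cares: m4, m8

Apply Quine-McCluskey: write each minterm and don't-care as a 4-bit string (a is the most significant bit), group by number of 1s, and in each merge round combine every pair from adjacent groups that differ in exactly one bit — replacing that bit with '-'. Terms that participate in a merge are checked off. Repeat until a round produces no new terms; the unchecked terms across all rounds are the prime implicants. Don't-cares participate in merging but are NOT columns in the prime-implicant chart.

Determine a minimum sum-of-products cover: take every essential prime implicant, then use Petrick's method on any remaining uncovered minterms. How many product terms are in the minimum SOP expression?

Round 0: 0001✓ 0010✓ 0011✓ 0100✓ 0101✓ 0110✓ 0111✓ 1000✓ 1001✓ 1100✓ 1110✓
Round 1: -001 -100✓ -110✓ 0-01✓ 0-10✓ 0-11✓ 00-1✓ 001-✓ 01-0✓ 01-1✓ 010-✓ 011-✓ 1-00 100- 11-0✓
Round 2: -1-0 0--1 0-1- 01--
PIs = {-001, -1-0, 0--1, 0-1-, 01--, 1-00, 100-}
Coverage chart:
  m1: -001,0--1
  m2: 0-1- ←essential
  m3: 0--1,0-1-
  m5: 0--1,01--
  m6: -1-0,0-1-,01--
  m7: 0--1,0-1-,01--
  m9: -001,100-
  m12: -1-0,1-00
  m14: -1-0 ←essential
Essential: -1-0, 0-1-
Petrick residual → -001, 0--1
Min cover (4 terms): b'c'd + bd' + a'd + a'c

4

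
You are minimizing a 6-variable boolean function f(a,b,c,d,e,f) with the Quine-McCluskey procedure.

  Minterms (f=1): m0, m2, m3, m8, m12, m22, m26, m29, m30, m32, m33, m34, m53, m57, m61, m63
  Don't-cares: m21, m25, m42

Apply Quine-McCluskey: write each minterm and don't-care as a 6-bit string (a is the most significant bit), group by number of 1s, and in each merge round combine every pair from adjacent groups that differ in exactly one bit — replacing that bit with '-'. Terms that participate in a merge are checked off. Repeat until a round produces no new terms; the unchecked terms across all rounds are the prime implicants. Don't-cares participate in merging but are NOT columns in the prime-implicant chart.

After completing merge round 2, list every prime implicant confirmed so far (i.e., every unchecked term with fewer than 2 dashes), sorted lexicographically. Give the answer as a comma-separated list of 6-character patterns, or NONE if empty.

[col 0] 000000*, 000010*, 000011*, 001000*, 001100*, 010101*, 010110*, 011001*, 011010*, 011101*, 011110*, 100000*, 100001*, 100010*, 101010*, 110101*, 111001*, 111101*, 111111*
[col 1] -00000*, -00010*, -10101*, -11001*, -11101*, 00-000, 0000-0*, 00001-, 001-00, 01-101*, 01-110, 011-01*, 011-10, 10-010, 1000-0*, 10000-, 11-101*, 111-01*, 1111-1
[col 2] -000-0, -1-101, -11-01
Prime implicants: -000-0, -1-101, -11-01, 00-000, 00001-, 001-00, 01-110, 011-10, 10-010, 10000-, 1111-1

00-000, 00001-, 001-00, 01-110, 011-10, 10-010, 10000-, 1111-1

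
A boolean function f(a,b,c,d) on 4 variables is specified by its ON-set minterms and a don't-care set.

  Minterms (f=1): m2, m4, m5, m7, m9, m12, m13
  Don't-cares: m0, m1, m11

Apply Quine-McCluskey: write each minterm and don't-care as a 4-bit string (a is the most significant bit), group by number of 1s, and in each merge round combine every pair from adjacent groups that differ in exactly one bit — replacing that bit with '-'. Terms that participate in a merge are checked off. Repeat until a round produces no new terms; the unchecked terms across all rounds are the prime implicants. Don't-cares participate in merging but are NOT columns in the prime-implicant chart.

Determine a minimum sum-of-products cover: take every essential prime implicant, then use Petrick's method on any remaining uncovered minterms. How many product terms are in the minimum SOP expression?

Round 0: 0000✓ 0001✓ 0010✓ 0100✓ 0101✓ 0111✓ 1001✓ 1011✓ 1100✓ 1101✓
Round 1: -001✓ -100✓ -101✓ 0-00✓ 0-01✓ 00-0 000-✓ 01-1 010-✓ 1-01✓ 10-1 110-✓
Round 2: --01 -10- 0-0-
PIs = {--01, -10-, 0-0-, 00-0, 01-1, 10-1}
Coverage chart:
  m2: 00-0 ←essential
  m4: -10-,0-0-
  m5: --01,-10-,0-0-,01-1
  m7: 01-1 ←essential
  m9: --01,10-1
  m12: -10- ←essential
  m13: --01,-10-
Essential: -10-, 00-0, 01-1
Petrick residual → --01
Min cover (4 terms): c'd + bc' + a'b'd' + a'bd

4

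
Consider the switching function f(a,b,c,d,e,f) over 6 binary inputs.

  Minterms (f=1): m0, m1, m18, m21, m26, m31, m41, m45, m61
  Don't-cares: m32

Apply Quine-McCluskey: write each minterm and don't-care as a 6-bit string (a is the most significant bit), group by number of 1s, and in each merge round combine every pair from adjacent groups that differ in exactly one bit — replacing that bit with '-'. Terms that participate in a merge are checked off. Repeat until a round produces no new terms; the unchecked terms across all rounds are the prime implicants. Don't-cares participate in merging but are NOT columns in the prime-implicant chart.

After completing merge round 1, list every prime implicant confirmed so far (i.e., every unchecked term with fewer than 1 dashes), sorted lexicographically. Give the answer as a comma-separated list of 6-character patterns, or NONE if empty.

[col 0] 000000*, 000001*, 010010*, 010101, 011010*, 011111, 100000*, 101001*, 101101*, 111101*
[col 1] -00000, 00000-, 01-010, 1-1101, 101-01
Prime implicants: -00000, 00000-, 01-010, 010101, 011111, 1-1101, 101-01

010101, 011111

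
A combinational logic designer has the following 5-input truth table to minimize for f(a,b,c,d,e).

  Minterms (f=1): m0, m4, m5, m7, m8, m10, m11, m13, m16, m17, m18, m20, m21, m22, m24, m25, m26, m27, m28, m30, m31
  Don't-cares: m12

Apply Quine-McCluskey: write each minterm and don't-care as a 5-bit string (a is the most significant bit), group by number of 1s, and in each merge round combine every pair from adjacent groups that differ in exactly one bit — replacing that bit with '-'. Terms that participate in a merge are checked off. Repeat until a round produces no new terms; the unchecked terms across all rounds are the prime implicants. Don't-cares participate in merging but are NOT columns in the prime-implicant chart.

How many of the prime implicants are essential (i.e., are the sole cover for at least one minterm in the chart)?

size-2^0 implicants → 00000(✓)  00100(✓)  00101(✓)  00111(✓)  01000(✓)  01010(✓)  01011(✓)  01100(✓)  01101(✓)  10000(✓)  10001(✓)  10010(✓)  10100(✓)  10101(✓)  10110(✓)  11000(✓)  11001(✓)  11010(✓)  11011(✓)  11100(✓)  11110(✓)  11111(✓)
size-2^1 implicants → -0000(✓)  -0100(✓)  -0101(✓)  -1000(✓)  -1010(✓)  -1011(✓)  -1100(✓)  0-000(✓)  0-100(✓)  0-101(✓)  00-00(✓)  001-1  0010-(✓)  01-00(✓)  010-0(✓)  0101-(✓)  0110-(✓)  1-000(✓)  1-001(✓)  1-010(✓)  1-100(✓)  1-110(✓)  10-00(✓)  10-01(✓)  10-10(✓)  100-0(✓)  1000-(✓)  101-0(✓)  1010-(✓)  11-00(✓)  11-10(✓)  11-11(✓)  110-0(✓)  110-1(✓)  1100-(✓)  1101-(✓)  111-0(✓)  1111-(✓)
size-2^2 implicants → --000(✓)  --100(✓)  -0-00(✓)  -010-  -1-00(✓)  -10-0  -101-  0--00(✓)  0-10-  1--00(✓)  1--10(✓)  1-0-0(✓)  1-00-  1-1-0(✓)  10--0(✓)  10-0-  11--0(✓)  11-1-  110--
size-2^3 implicants → ---00  1---0
Unchecked terms (primes): ---00, -010-, -10-0, -101-, 0-10-, 001-1, 1---0, 1-00-, 10-0-, 11-1-, 110--
Minterm coverage:
  m0 ⊆ ---00 [E]
  m4 ⊆ ---00,-010-,0-10-
  m5 ⊆ -010-,0-10-,001-1
  m7 ⊆ 001-1 [E]
  m8 ⊆ ---00,-10-0
  m10 ⊆ -10-0,-101-
  m11 ⊆ -101- [E]
  m13 ⊆ 0-10- [E]
  m16 ⊆ ---00,1---0,1-00-,10-0-
  m17 ⊆ 1-00-,10-0-
  m18 ⊆ 1---0 [E]
  m20 ⊆ ---00,-010-,1---0,10-0-
  m21 ⊆ -010-,10-0-
  m22 ⊆ 1---0 [E]
  m24 ⊆ ---00,-10-0,1---0,1-00-,110--
  m25 ⊆ 1-00-,110--
  m26 ⊆ -10-0,-101-,1---0,11-1-,110--
  m27 ⊆ -101-,11-1-,110--
  m28 ⊆ ---00,1---0
  m30 ⊆ 1---0,11-1-
  m31 ⊆ 11-1- [E]
E = {---00, -101-, 0-10-, 001-1, 1---0, 11-1-}

6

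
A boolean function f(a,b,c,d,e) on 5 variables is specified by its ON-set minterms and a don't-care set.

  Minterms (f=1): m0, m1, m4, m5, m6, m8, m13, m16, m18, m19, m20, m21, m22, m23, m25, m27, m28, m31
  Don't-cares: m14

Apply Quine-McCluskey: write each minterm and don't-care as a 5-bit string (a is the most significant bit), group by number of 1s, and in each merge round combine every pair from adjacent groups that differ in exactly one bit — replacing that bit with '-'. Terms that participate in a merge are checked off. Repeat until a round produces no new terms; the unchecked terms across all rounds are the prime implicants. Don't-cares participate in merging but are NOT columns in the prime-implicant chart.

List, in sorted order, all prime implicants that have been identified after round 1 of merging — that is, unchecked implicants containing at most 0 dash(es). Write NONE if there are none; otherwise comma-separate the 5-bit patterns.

NONE

[col 0] 00000*, 00001*, 00100*, 00101*, 00110*, 01000*, 01101*, 01110*, 10000*, 10010*, 10011*, 10100*, 10101*, 10110*, 10111*, 11001*, 11011*, 11100*, 11111*
[col 1] -0000*, -0100*, -0101*, -0110*, 0-000, 0-101, 0-110, 00-00*, 00-01*, 0000-*, 001-0*, 0010-*, 1-011*, 1-100, 1-111*, 10-00*, 10-10*, 10-11*, 100-0*, 1001-*, 101-0*, 101-1*, 1010-*, 1011-*, 11-11*, 110-1
[col 2] -0-00, -01-0, -010-, 00-0-, 1--11, 10--0, 10-1-, 101--
Prime implicants: -0-00, -01-0, -010-, 0-000, 0-101, 0-110, 00-0-, 1--11, 1-100, 10--0, 10-1-, 101--, 110-1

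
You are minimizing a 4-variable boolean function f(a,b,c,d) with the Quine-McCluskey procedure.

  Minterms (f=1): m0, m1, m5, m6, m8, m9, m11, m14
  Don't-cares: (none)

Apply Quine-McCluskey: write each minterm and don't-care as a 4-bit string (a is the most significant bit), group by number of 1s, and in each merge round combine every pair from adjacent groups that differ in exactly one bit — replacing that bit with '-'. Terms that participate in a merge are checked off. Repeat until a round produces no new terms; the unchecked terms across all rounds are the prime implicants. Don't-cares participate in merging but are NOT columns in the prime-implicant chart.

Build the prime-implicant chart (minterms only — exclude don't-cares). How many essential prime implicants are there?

4

size-2^0 implicants → 0000(✓)  0001(✓)  0101(✓)  0110(✓)  1000(✓)  1001(✓)  1011(✓)  1110(✓)
size-2^1 implicants → -000(✓)  -001(✓)  -110  0-01  000-(✓)  10-1  100-(✓)
size-2^2 implicants → -00-
Unchecked terms (primes): -00-, -110, 0-01, 10-1
Minterm coverage:
  m0 ⊆ -00- [E]
  m1 ⊆ -00-,0-01
  m5 ⊆ 0-01 [E]
  m6 ⊆ -110 [E]
  m8 ⊆ -00- [E]
  m9 ⊆ -00-,10-1
  m11 ⊆ 10-1 [E]
  m14 ⊆ -110 [E]
E = {-00-, -110, 0-01, 10-1}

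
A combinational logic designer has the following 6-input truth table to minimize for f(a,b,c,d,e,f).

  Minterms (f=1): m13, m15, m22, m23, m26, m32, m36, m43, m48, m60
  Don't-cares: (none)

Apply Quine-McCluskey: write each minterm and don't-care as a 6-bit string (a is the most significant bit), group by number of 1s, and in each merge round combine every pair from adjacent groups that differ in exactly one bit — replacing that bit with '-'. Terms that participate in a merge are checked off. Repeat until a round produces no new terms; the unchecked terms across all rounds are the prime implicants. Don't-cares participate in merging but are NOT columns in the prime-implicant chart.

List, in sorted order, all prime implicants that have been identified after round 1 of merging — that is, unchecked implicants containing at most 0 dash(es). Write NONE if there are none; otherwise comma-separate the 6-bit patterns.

011010, 101011, 111100

[col 0] 001101*, 001111*, 010110*, 010111*, 011010, 100000*, 100100*, 101011, 110000*, 111100
[col 1] 0011-1, 01011-, 1-0000, 100-00
Prime implicants: 0011-1, 01011-, 011010, 1-0000, 100-00, 101011, 111100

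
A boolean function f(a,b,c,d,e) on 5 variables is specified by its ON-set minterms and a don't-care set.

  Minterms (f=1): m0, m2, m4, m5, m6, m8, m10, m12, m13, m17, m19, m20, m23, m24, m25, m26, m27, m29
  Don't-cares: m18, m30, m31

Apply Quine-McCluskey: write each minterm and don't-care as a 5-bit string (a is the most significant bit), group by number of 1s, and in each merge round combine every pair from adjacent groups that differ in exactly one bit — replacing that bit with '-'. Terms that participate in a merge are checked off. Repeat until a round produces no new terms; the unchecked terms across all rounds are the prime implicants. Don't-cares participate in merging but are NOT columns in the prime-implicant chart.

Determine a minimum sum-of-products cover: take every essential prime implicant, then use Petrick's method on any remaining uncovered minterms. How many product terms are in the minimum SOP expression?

[col 0] 00000*, 00010*, 00100*, 00101*, 00110*, 01000*, 01010*, 01100*, 01101*, 10001*, 10010*, 10011*, 10100*, 10111*, 11000*, 11001*, 11010*, 11011*, 11101*, 11110*, 11111*
[col 1] -0010*, -0100, -1000*, -1010*, -1101, 0-000*, 0-010*, 0-100*, 0-101*, 00-00*, 00-10*, 000-0*, 001-0*, 0010-*, 01-00*, 010-0*, 0110-*, 1-001*, 1-010*, 1-011*, 1-111*, 10-11*, 100-1*, 1001-*, 11-01*, 11-10*, 11-11*, 110-0*, 110-1*, 1100-*, 1101-*, 111-1*, 1111-*
[col 2] --010, -10-0, 0--00, 0-0-0, 0-10-, 00--0, 1--11, 1-0-1, 1-01-, 11--1, 11-1-, 110--
Prime implicants: --010, -0100, -10-0, -1101, 0--00, 0-0-0, 0-10-, 00--0, 1--11, 1-0-1, 1-01-, 11--1, 11-1-, 110--
PI chart (minterm → PIs covering it):
  0 | 0--00,0-0-0,00--0
  2 | --010,0-0-0,00--0
  4 | -0100,0--00,0-10-,00--0
  5 | 0-10-  (sole → essential)
  6 | 00--0  (sole → essential)
  8 | -10-0,0--00,0-0-0
  10 | --010,-10-0,0-0-0
  12 | 0--00,0-10-
  13 | -1101,0-10-
  17 | 1-0-1  (sole → essential)
  19 | 1--11,1-0-1,1-01-
  20 | -0100  (sole → essential)
  23 | 1--11  (sole → essential)
  24 | -10-0,110--
  25 | 1-0-1,11--1,110--
  26 | --010,-10-0,1-01-,11-1-,110--
  27 | 1--11,1-0-1,1-01-,11--1,11-1-,110--
  29 | -1101,11--1
Essential prime implicants: -0100, 0-10-, 00--0, 1--11, 1-0-1
Petrick residual → -10-0, -1101
Minimum SOP uses 7 PIs: b'cd'e' + bc'e' + bcd'e + a'cd' + a'b'e' + ade + ac'e

7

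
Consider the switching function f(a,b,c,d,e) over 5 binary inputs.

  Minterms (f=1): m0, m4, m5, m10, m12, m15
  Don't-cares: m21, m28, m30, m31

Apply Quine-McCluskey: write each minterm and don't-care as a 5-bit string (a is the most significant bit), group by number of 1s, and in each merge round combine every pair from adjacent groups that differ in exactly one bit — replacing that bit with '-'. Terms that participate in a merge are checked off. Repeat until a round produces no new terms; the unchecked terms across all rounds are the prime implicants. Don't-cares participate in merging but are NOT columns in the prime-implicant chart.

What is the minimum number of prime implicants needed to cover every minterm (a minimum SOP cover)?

[col 0] 00000*, 00100*, 00101*, 01010, 01100*, 01111*, 10101*, 11100*, 11110*, 11111*
[col 1] -0101, -1100, -1111, 0-100, 00-00, 0010-, 111-0, 1111-
Prime implicants: -0101, -1100, -1111, 0-100, 00-00, 0010-, 01010, 111-0, 1111-
PI chart (minterm → PIs covering it):
  0 | 00-00  (sole → essential)
  4 | 0-100,00-00,0010-
  5 | -0101,0010-
  10 | 01010  (sole → essential)
  12 | -1100,0-100
  15 | -1111  (sole → essential)
Essential prime implicants: -1111, 00-00, 01010
Petrick residual → -0101, -1100
Minimum SOP uses 5 PIs: b'cd'e + bcd'e' + bcde + a'b'd'e' + a'bc'de'

5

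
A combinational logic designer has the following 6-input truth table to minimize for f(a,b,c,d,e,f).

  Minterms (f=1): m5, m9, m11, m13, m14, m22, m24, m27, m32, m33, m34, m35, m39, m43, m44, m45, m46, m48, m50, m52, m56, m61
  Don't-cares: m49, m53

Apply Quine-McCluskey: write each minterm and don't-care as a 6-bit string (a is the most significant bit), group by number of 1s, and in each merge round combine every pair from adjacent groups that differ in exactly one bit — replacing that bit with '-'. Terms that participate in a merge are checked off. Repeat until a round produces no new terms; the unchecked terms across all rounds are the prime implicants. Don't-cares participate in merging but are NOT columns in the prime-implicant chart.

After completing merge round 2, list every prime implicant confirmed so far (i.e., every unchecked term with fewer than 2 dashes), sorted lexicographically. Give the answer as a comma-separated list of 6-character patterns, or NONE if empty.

-01011, -01101, -01110, -11000, 0-1011, 00-101, 001-01, 0010-1, 010110, 1-1101, 10-011, 100-11, 1011-0, 10110-, 11-000, 11-101

Round 0: 000101✓ 001001✓ 001011✓ 001101✓ 001110✓ 010110 011000✓ 011011✓ 100000✓ 100001✓ 100010✓ 100011✓ 100111✓ 101011✓ 101100✓ 101101✓ 101110✓ 110000✓ 110001✓ 110010✓ 110100✓ 110101✓ 111000✓ 111101✓
Round 1: -01011 -01101 -01110 -11000 0-1011 00-101 001-01 0010-1 1-0000✓ 1-0001✓ 1-0010✓ 1-1101 10-011 100-11 1000-0✓ 1000-1✓ 10000-✓ 10001-✓ 1011-0 10110- 11-000 11-101 110-00✓ 110-01✓ 1100-0✓ 11000-✓ 11010-✓
Round 2: 1-00-0 1-000- 1000-- 110-0-
PIs = {-01011, -01101, -01110, -11000, 0-1011, 00-101, 001-01, 0010-1, 010110, 1-00-0, 1-000-, 1-1101, 10-011, 100-11, 1000--, 1011-0, 10110-, 11-000, 11-101, 110-0-}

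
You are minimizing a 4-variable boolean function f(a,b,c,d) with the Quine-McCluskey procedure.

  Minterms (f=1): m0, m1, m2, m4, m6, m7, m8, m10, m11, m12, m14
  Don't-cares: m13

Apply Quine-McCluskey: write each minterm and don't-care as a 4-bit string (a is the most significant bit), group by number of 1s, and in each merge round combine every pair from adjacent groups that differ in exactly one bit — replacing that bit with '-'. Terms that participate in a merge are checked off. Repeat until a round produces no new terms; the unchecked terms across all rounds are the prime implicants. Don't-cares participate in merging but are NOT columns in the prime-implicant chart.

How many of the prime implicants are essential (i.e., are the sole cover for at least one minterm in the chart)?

4

[col 0] 0000*, 0001*, 0010*, 0100*, 0110*, 0111*, 1000*, 1010*, 1011*, 1100*, 1101*, 1110*
[col 1] -000*, -010*, -100*, -110*, 0-00*, 0-10*, 00-0*, 000-, 01-0*, 011-, 1-00*, 1-10*, 10-0*, 101-, 11-0*, 110-
[col 2] --00*, --10*, -0-0*, -1-0*, 0--0*, 1--0*
[col 3] ---0
Prime implicants: ---0, 000-, 011-, 101-, 110-
PI chart (minterm → PIs covering it):
  0 | ---0,000-
  1 | 000-  (sole → essential)
  2 | ---0  (sole → essential)
  4 | ---0  (sole → essential)
  6 | ---0,011-
  7 | 011-  (sole → essential)
  8 | ---0  (sole → essential)
  10 | ---0,101-
  11 | 101-  (sole → essential)
  12 | ---0,110-
  14 | ---0  (sole → essential)
Essential prime implicants: ---0, 000-, 011-, 101-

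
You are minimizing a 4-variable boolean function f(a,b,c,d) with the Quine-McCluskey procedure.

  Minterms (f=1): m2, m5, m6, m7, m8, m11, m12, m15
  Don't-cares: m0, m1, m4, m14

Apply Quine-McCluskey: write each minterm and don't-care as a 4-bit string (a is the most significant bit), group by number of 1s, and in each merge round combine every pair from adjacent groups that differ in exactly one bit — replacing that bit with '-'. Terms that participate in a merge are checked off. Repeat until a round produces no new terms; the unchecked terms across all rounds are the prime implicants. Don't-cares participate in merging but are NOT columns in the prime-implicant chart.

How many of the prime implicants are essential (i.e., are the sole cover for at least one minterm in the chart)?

[col 0] 0000*, 0001*, 0010*, 0100*, 0101*, 0110*, 0111*, 1000*, 1011*, 1100*, 1110*, 1111*
[col 1] -000*, -100*, -110*, -111*, 0-00*, 0-01*, 0-10*, 00-0*, 000-*, 01-0*, 01-1*, 010-*, 011-*, 1-00*, 1-11, 11-0*, 111-*
[col 2] --00, -1-0, -11-, 0--0, 0-0-, 01--
Prime implicants: --00, -1-0, -11-, 0--0, 0-0-, 01--, 1-11
PI chart (minterm → PIs covering it):
  2 | 0--0  (sole → essential)
  5 | 0-0-,01--
  6 | -1-0,-11-,0--0,01--
  7 | -11-,01--
  8 | --00  (sole → essential)
  11 | 1-11  (sole → essential)
  12 | --00,-1-0
  15 | -11-,1-11
Essential prime implicants: --00, 0--0, 1-11

3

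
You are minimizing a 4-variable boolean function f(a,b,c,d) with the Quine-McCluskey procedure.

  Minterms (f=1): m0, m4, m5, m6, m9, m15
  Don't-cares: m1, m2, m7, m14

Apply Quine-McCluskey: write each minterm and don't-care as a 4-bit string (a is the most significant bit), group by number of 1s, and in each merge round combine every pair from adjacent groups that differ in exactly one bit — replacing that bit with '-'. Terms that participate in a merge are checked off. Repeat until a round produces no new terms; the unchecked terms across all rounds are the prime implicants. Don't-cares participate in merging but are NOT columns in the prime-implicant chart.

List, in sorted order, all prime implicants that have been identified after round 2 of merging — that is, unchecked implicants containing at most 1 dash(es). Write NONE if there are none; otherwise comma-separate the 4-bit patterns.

[col 0] 0000*, 0001*, 0010*, 0100*, 0101*, 0110*, 0111*, 1001*, 1110*, 1111*
[col 1] -001, -110*, -111*, 0-00*, 0-01*, 0-10*, 00-0*, 000-*, 01-0*, 01-1*, 010-*, 011-*, 111-*
[col 2] -11-, 0--0, 0-0-, 01--
Prime implicants: -001, -11-, 0--0, 0-0-, 01--

-001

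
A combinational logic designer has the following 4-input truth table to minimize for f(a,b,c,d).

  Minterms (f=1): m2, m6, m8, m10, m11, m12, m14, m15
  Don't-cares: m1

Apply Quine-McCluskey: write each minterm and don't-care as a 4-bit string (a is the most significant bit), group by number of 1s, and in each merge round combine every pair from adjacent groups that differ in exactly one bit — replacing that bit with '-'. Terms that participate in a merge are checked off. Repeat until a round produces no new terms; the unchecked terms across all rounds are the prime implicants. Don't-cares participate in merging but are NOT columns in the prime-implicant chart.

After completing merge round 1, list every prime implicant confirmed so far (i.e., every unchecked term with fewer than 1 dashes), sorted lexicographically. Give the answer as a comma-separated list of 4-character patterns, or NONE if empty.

[col 0] 0001, 0010*, 0110*, 1000*, 1010*, 1011*, 1100*, 1110*, 1111*
[col 1] -010*, -110*, 0-10*, 1-00*, 1-10*, 1-11*, 10-0*, 101-*, 11-0*, 111-*
[col 2] --10, 1--0, 1-1-
Prime implicants: --10, 0001, 1--0, 1-1-

0001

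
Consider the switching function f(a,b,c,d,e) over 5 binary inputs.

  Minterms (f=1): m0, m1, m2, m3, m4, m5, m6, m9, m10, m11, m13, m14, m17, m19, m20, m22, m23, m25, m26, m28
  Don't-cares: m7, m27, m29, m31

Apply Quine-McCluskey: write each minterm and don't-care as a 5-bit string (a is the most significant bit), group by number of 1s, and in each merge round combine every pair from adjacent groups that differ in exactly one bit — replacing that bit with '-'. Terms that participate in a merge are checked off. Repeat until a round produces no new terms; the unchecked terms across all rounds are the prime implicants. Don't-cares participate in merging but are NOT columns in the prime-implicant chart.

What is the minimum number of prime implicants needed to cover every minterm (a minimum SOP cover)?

Round 0: 00000✓ 00001✓ 00010✓ 00011✓ 00100✓ 00101✓ 00110✓ 00111✓ 01001✓ 01010✓ 01011✓ 01101✓ 01110✓ 10001✓ 10011✓ 10100✓ 10110✓ 10111✓ 11001✓ 11010✓ 11011✓ 11100✓ 11101✓ 11111✓
Round 1: -0001✓ -0011✓ -0100✓ -0110✓ -0111✓ -1001✓ -1010✓ -1011✓ -1101✓ 0-001✓ 0-010✓ 0-011✓ 0-101✓ 0-110✓ 00-00✓ 00-01✓ 00-10✓ 00-11✓ 000-0✓ 000-1✓ 0000-✓ 0001-✓ 001-0✓ 001-1✓ 0010-✓ 0011-✓ 01-01✓ 01-10✓ 010-1✓ 0101-✓ 1-001✓ 1-011✓ 1-100 1-111✓ 10-11✓ 100-1✓ 101-0✓ 1011-✓ 11-01✓ 11-11✓ 110-1✓ 1101-✓ 111-1✓ 1110-
Round 2: --001✓ --011✓ -0-11 -00-1✓ -01-0 -011- -1-01 -10-1✓ -101- 0--01 0--10 0-0-1✓ 0-01- 00--0✓ 00--1✓ 00-0-✓ 00-1-✓ 000--✓ 001--✓ 1--11 1-0-1✓ 11--1
Round 3: --0-1 00---
PIs = {--0-1, -0-11, -01-0, -011-, -1-01, -101-, 0--01, 0--10, 0-01-, 00---, 1--11, 1-100, 11--1, 1110-}
Coverage chart:
  m0: 00--- ←essential
  m1: --0-1,0--01,00---
  m2: 0--10,0-01-,00---
  m3: --0-1,-0-11,0-01-,00---
  m4: -01-0,00---
  m5: 0--01,00---
  m6: -01-0,-011-,0--10,00---
  m9: --0-1,-1-01,0--01
  m10: -101-,0--10,0-01-
  m11: --0-1,-101-,0-01-
  m13: -1-01,0--01
  m14: 0--10 ←essential
  m17: --0-1 ←essential
  m19: --0-1,-0-11,1--11
  m20: -01-0,1-100
  m22: -01-0,-011-
  m23: -0-11,-011-,1--11
  m25: --0-1,-1-01,11--1
  m26: -101- ←essential
  m28: 1-100,1110-
Essential: --0-1, -101-, 0--10, 00---
Petrick residual → -011-, -1-01, 1-100
Min cover (7 terms): c'e + b'cd + bd'e + bc'd + a'de' + a'b' + acd'e'

7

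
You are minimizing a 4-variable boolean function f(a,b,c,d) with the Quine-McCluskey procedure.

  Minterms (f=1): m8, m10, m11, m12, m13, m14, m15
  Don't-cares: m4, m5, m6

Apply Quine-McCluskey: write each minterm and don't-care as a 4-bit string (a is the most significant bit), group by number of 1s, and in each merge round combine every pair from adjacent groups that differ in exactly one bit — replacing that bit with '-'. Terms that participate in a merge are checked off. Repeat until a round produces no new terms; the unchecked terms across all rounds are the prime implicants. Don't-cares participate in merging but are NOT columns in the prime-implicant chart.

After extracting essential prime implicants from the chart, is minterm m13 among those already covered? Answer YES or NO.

NO

size-2^0 implicants → 0100(✓)  0101(✓)  0110(✓)  1000(✓)  1010(✓)  1011(✓)  1100(✓)  1101(✓)  1110(✓)  1111(✓)
size-2^1 implicants → -100(✓)  -101(✓)  -110(✓)  01-0(✓)  010-(✓)  1-00(✓)  1-10(✓)  1-11(✓)  10-0(✓)  101-(✓)  11-0(✓)  11-1(✓)  110-(✓)  111-(✓)
size-2^2 implicants → -1-0  -10-  1--0  1-1-  11--
Unchecked terms (primes): -1-0, -10-, 1--0, 1-1-, 11--
Minterm coverage:
  m8 ⊆ 1--0 [E]
  m10 ⊆ 1--0,1-1-
  m11 ⊆ 1-1- [E]
  m12 ⊆ -1-0,-10-,1--0,11--
  m13 ⊆ -10-,11--
  m14 ⊆ -1-0,1--0,1-1-,11--
  m15 ⊆ 1-1-,11--
E = {1--0, 1-1-}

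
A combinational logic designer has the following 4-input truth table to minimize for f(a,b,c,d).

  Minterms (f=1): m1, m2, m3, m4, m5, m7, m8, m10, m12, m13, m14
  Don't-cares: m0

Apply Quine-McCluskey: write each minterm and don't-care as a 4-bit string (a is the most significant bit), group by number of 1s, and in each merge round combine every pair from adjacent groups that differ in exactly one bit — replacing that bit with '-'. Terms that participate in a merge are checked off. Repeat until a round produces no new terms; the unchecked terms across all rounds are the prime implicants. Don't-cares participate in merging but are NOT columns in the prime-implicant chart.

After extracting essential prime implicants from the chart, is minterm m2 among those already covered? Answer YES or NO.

Round 0: 0000✓ 0001✓ 0010✓ 0011✓ 0100✓ 0101✓ 0111✓ 1000✓ 1010✓ 1100✓ 1101✓ 1110✓
Round 1: -000✓ -010✓ -100✓ -101✓ 0-00✓ 0-01✓ 0-11✓ 00-0✓ 00-1✓ 000-✓ 001-✓ 01-1✓ 010-✓ 1-00✓ 1-10✓ 10-0✓ 11-0✓ 110-✓
Round 2: --00 -0-0 -10- 0--1 0-0- 00-- 1--0
PIs = {--00, -0-0, -10-, 0--1, 0-0-, 00--, 1--0}
Coverage chart:
  m1: 0--1,0-0-,00--
  m2: -0-0,00--
  m3: 0--1,00--
  m4: --00,-10-,0-0-
  m5: -10-,0--1,0-0-
  m7: 0--1 ←essential
  m8: --00,-0-0,1--0
  m10: -0-0,1--0
  m12: --00,-10-,1--0
  m13: -10- ←essential
  m14: 1--0 ←essential
Essential: -10-, 0--1, 1--0

NO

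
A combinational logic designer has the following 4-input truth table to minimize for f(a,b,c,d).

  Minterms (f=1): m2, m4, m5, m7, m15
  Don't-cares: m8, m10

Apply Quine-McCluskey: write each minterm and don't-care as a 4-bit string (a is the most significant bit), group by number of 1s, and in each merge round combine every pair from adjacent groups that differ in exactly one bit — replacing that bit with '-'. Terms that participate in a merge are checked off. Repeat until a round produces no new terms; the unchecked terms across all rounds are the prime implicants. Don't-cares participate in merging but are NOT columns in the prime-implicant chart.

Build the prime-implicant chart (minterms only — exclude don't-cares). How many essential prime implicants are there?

size-2^0 implicants → 0010(✓)  0100(✓)  0101(✓)  0111(✓)  1000(✓)  1010(✓)  1111(✓)
size-2^1 implicants → -010  -111  01-1  010-  10-0
Unchecked terms (primes): -010, -111, 01-1, 010-, 10-0
Minterm coverage:
  m2 ⊆ -010 [E]
  m4 ⊆ 010- [E]
  m5 ⊆ 01-1,010-
  m7 ⊆ -111,01-1
  m15 ⊆ -111 [E]
E = {-010, -111, 010-}

3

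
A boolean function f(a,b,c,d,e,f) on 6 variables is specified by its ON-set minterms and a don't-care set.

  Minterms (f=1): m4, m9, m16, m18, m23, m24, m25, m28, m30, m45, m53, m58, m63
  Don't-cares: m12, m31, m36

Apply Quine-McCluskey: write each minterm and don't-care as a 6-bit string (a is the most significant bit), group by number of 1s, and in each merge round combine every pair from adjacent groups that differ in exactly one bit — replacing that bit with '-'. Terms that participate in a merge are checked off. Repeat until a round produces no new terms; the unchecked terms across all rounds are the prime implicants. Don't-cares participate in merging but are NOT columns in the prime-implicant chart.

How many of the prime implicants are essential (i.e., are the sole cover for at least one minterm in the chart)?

7

size-2^0 implicants → 000100(✓)  001001(✓)  001100(✓)  010000(✓)  010010(✓)  010111(✓)  011000(✓)  011001(✓)  011100(✓)  011110(✓)  011111(✓)  100100(✓)  101101  110101  111010  111111(✓)
size-2^1 implicants → -00100  -11111  0-1001  0-1100  00-100  01-000  01-111  0100-0  011-00  01100-  0111-0  01111-
Unchecked terms (primes): -00100, -11111, 0-1001, 0-1100, 00-100, 01-000, 01-111, 0100-0, 011-00, 01100-, 0111-0, 01111-, 101101, 110101, 111010
Minterm coverage:
  m4 ⊆ -00100,00-100
  m9 ⊆ 0-1001 [E]
  m16 ⊆ 01-000,0100-0
  m18 ⊆ 0100-0 [E]
  m23 ⊆ 01-111 [E]
  m24 ⊆ 01-000,011-00,01100-
  m25 ⊆ 0-1001,01100-
  m28 ⊆ 0-1100,011-00,0111-0
  m30 ⊆ 0111-0,01111-
  m45 ⊆ 101101 [E]
  m53 ⊆ 110101 [E]
  m58 ⊆ 111010 [E]
  m63 ⊆ -11111 [E]
E = {-11111, 0-1001, 01-111, 0100-0, 101101, 110101, 111010}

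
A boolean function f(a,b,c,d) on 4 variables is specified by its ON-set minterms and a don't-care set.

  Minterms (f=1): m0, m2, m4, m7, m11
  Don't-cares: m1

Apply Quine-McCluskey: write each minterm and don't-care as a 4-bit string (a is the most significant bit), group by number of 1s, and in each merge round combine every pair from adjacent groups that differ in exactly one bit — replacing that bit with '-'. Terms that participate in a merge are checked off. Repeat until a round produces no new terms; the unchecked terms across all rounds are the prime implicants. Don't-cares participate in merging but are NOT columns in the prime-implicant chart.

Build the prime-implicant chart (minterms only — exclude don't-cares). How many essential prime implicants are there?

4

[col 0] 0000*, 0001*, 0010*, 0100*, 0111, 1011
[col 1] 0-00, 00-0, 000-
Prime implicants: 0-00, 00-0, 000-, 0111, 1011
PI chart (minterm → PIs covering it):
  0 | 0-00,00-0,000-
  2 | 00-0  (sole → essential)
  4 | 0-00  (sole → essential)
  7 | 0111  (sole → essential)
  11 | 1011  (sole → essential)
Essential prime implicants: 0-00, 00-0, 0111, 1011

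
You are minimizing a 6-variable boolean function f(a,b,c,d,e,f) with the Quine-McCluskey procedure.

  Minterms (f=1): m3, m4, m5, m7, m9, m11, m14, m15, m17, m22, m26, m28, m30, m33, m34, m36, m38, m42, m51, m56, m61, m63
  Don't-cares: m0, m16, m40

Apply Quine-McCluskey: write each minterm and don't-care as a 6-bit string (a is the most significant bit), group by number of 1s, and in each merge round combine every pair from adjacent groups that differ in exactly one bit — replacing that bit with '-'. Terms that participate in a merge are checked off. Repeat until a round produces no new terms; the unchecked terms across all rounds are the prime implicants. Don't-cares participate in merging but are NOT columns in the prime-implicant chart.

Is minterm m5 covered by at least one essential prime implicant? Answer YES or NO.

Round 0: 000000✓ 000011✓ 000100✓ 000101✓ 000111✓ 001001✓ 001011✓ 001110✓ 001111✓ 010000✓ 010001✓ 010110✓ 011010✓ 011100✓ 011110✓ 100001 100010✓ 100100✓ 100110✓ 101000✓ 101010✓ 110011 111000✓ 111101✓ 111111✓
Round 1: -00100 0-0000 0-1110 00-011✓ 00-111✓ 000-00 000-11✓ 0001-1 00010- 001-11✓ 0010-1 00111- 01-110 01000- 011-10 0111-0 1-1000 10-010 100-10 1001-0 1010-0 1111-1
Round 2: 00--11
PIs = {-00100, 0-0000, 0-1110, 00--11, 000-00, 0001-1, 00010-, 0010-1, 00111-, 01-110, 01000-, 011-10, 0111-0, 1-1000, 10-010, 100-10, 100001, 1001-0, 1010-0, 110011, 1111-1}
Coverage chart:
  m3: 00--11 ←essential
  m4: -00100,000-00,00010-
  m5: 0001-1,00010-
  m7: 00--11,0001-1
  m9: 0010-1 ←essential
  m11: 00--11,0010-1
  m14: 0-1110,00111-
  m15: 00--11,00111-
  m17: 01000- ←essential
  m22: 01-110 ←essential
  m26: 011-10 ←essential
  m28: 0111-0 ←essential
  m30: 0-1110,01-110,011-10,0111-0
  m33: 100001 ←essential
  m34: 10-010,100-10
  m36: -00100,1001-0
  m38: 100-10,1001-0
  m42: 10-010,1010-0
  m51: 110011 ←essential
  m56: 1-1000 ←essential
  m61: 1111-1 ←essential
  m63: 1111-1 ←essential
Essential: 00--11, 0010-1, 01-110, 01000-, 011-10, 0111-0, 1-1000, 100001, 110011, 1111-1

NO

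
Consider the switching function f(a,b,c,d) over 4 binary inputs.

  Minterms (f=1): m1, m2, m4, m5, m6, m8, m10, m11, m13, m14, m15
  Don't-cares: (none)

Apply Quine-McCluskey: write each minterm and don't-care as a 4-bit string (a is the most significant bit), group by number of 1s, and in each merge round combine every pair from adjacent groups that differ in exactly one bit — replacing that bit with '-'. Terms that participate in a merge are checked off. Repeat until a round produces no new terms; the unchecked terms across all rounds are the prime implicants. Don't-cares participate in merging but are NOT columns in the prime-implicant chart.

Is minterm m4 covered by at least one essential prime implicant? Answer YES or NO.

NO

Round 0: 0001✓ 0010✓ 0100✓ 0101✓ 0110✓ 1000✓ 1010✓ 1011✓ 1101✓ 1110✓ 1111✓
Round 1: -010✓ -101 -110✓ 0-01 0-10✓ 01-0 010- 1-10✓ 1-11✓ 10-0 101-✓ 11-1 111-✓
Round 2: --10 1-1-
PIs = {--10, -101, 0-01, 01-0, 010-, 1-1-, 10-0, 11-1}
Coverage chart:
  m1: 0-01 ←essential
  m2: --10 ←essential
  m4: 01-0,010-
  m5: -101,0-01,010-
  m6: --10,01-0
  m8: 10-0 ←essential
  m10: --10,1-1-,10-0
  m11: 1-1- ←essential
  m13: -101,11-1
  m14: --10,1-1-
  m15: 1-1-,11-1
Essential: --10, 0-01, 1-1-, 10-0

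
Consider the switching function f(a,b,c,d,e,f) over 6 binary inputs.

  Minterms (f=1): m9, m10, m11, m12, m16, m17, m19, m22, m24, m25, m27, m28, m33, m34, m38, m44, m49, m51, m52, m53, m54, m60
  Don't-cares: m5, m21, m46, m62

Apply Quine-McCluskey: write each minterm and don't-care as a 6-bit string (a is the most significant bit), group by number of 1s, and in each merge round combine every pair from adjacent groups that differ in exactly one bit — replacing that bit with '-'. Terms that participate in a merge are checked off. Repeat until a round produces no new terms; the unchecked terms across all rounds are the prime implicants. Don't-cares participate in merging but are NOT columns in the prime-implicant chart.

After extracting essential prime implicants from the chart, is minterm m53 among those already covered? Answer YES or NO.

NO

[col 0] 000101*, 001001*, 001010*, 001011*, 001100*, 010000*, 010001*, 010011*, 010101*, 010110*, 011000*, 011001*, 011011*, 011100*, 100001*, 100010*, 100110*, 101100*, 101110*, 110001*, 110011*, 110100*, 110101*, 110110*, 111100*, 111110*
[col 1] -01100*, -10001*, -10011*, -10101*, -10110, -11100*, 0-0101, 0-1001*, 0-1011*, 0-1100*, 0010-1*, 00101-, 01-000*, 01-001*, 01-011*, 010-01*, 0100-1*, 01000-*, 011-00, 0110-1*, 01100-*, 1-0001, 1-0110*, 1-1100*, 1-1110*, 10-110*, 100-10, 1011-0*, 11-100*, 11-110*, 110-01*, 1100-1*, 1101-0*, 11010-, 1111-0*
[col 2] --1100, -10-01, -100-1, 0-10-1, 01-0-1, 01-00-, 1--110, 1-11-0, 11-1-0
Prime implicants: --1100, -10-01, -100-1, -10110, 0-0101, 0-10-1, 00101-, 01-0-1, 01-00-, 011-00, 1--110, 1-0001, 1-11-0, 100-10, 11-1-0, 11010-
PI chart (minterm → PIs covering it):
  9 | 0-10-1  (sole → essential)
  10 | 00101-  (sole → essential)
  11 | 0-10-1,00101-
  12 | --1100  (sole → essential)
  16 | 01-00-  (sole → essential)
  17 | -10-01,-100-1,01-0-1,01-00-
  19 | -100-1,01-0-1
  22 | -10110  (sole → essential)
  24 | 01-00-,011-00
  25 | 0-10-1,01-0-1,01-00-
  27 | 0-10-1,01-0-1
  28 | --1100,011-00
  33 | 1-0001  (sole → essential)
  34 | 100-10  (sole → essential)
  38 | 1--110,100-10
  44 | --1100,1-11-0
  49 | -10-01,-100-1,1-0001
  51 | -100-1  (sole → essential)
  52 | 11-1-0,11010-
  53 | -10-01,11010-
  54 | -10110,1--110,11-1-0
  60 | --1100,1-11-0,11-1-0
Essential prime implicants: --1100, -100-1, -10110, 0-10-1, 00101-, 01-00-, 1-0001, 100-10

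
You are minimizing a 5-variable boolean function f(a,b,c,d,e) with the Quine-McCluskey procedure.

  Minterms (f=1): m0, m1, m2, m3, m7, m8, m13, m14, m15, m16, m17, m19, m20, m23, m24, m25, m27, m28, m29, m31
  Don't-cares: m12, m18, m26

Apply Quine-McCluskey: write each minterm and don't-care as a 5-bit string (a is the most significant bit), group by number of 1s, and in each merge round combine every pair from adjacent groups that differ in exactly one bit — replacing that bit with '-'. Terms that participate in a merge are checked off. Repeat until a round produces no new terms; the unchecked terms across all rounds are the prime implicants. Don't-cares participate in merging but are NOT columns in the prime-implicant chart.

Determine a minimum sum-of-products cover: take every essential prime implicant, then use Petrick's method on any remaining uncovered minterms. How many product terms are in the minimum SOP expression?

size-2^0 implicants → 00000(✓)  00001(✓)  00010(✓)  00011(✓)  00111(✓)  01000(✓)  01100(✓)  01101(✓)  01110(✓)  01111(✓)  10000(✓)  10001(✓)  10010(✓)  10011(✓)  10100(✓)  10111(✓)  11000(✓)  11001(✓)  11010(✓)  11011(✓)  11100(✓)  11101(✓)  11111(✓)
size-2^1 implicants → -0000(✓)  -0001(✓)  -0010(✓)  -0011(✓)  -0111(✓)  -1000(✓)  -1100(✓)  -1101(✓)  -1111(✓)  0-000(✓)  0-111(✓)  00-11(✓)  000-0(✓)  000-1(✓)  0000-(✓)  0001-(✓)  01-00(✓)  011-0(✓)  011-1(✓)  0110-(✓)  0111-(✓)  1-000(✓)  1-001(✓)  1-010(✓)  1-011(✓)  1-100(✓)  1-111(✓)  10-00(✓)  10-11(✓)  100-0(✓)  100-1(✓)  1000-(✓)  1001-(✓)  11-00(✓)  11-01(✓)  11-11(✓)  110-0(✓)  110-1(✓)  1100-(✓)  1101-(✓)  111-1(✓)  1110-(✓)
size-2^2 implicants → --000  --111  -0-11  -00-0(✓)  -00-1(✓)  -000-(✓)  -001-(✓)  -1-00  -11-1  -110-  000--(✓)  011--  1--00  1--11  1-0-0(✓)  1-0-1(✓)  1-00-(✓)  1-01-(✓)  100--(✓)  11--1  11-0-  110--(✓)
size-2^3 implicants → -00--  1-0--
Unchecked terms (primes): --000, --111, -0-11, -00--, -1-00, -11-1, -110-, 011--, 1--00, 1--11, 1-0--, 11--1, 11-0-
Minterm coverage:
  m0 ⊆ --000,-00--
  m1 ⊆ -00-- [E]
  m2 ⊆ -00-- [E]
  m3 ⊆ -0-11,-00--
  m7 ⊆ --111,-0-11
  m8 ⊆ --000,-1-00
  m13 ⊆ -11-1,-110-,011--
  m14 ⊆ 011-- [E]
  m15 ⊆ --111,-11-1,011--
  m16 ⊆ --000,-00--,1--00,1-0--
  m17 ⊆ -00--,1-0--
  m19 ⊆ -0-11,-00--,1--11,1-0--
  m20 ⊆ 1--00 [E]
  m23 ⊆ --111,-0-11,1--11
  m24 ⊆ --000,-1-00,1--00,1-0--,11-0-
  m25 ⊆ 1-0--,11--1,11-0-
  m27 ⊆ 1--11,1-0--,11--1
  m28 ⊆ -1-00,-110-,1--00,11-0-
  m29 ⊆ -11-1,-110-,11--1,11-0-
  m31 ⊆ --111,-11-1,1--11,11--1
E = {-00--, 011--, 1--00}
Petrick residual → --000, --111, 11--1
Cover = c'd'e' + cde + b'c' + a'bc + ad'e' + abe  |cover|=6

6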